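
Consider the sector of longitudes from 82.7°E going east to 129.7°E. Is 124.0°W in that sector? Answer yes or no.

Band width going east from +82.7° to +129.7°: ((129.7 − 82.7) mod 360) = 47.0°.
Offset of -124.0° east of the west edge: ((-124.0 − 82.7) mod 360) = 153.3°.
153.3° > 47.0° ⇒ outside.

No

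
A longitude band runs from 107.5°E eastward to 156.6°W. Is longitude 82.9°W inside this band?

No

Band width going east from +107.5° to -156.6°: ((-156.6 − 107.5) mod 360) = 95.9°.
Offset of -82.9° east of the west edge: ((-82.9 − 107.5) mod 360) = 169.6°.
169.6° > 95.9° ⇒ outside.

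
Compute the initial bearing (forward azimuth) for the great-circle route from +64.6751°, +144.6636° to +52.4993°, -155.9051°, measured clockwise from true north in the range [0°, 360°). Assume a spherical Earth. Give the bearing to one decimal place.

Δλ = -155.9051 − 144.6636 = -300.5687°; wrapped into (−180°, 180°]: 59.4313°.
θ = atan2( sin Δλ · cos φ₂ , cos φ₁ · sin φ₂ − sin φ₁ · cos φ₂ · cos Δλ )
  = atan2(0.52416, 0.05950) = 83.523° → normalised to [0°, 360°): 83.523°.

83.5°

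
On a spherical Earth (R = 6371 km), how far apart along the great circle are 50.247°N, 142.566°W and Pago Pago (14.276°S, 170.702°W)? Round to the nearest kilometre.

Δλ = -170.702 − -142.566 = -28.136°.
Δφ = -14.276 − 50.247 = -64.523°.
a = sin²(Δφ/2) + cos φ₁ · cos φ₂ · sin²(Δλ/2) = 0.321542.
c = 2·atan2(√a, √(1−a)) = 1.20583 rad → d = 6371·c ≈ 7682.36 km.

7682 km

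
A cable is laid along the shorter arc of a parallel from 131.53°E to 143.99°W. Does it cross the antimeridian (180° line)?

Yes

Naïve |-143.99 − 131.53| = 275.52° > 180°, so the shorter arc goes the other way round — across 180°.
Signed shortest Δλ = ((-143.99 − 131.53 + 180) mod 360) − 180 = 84.48°.
Going east by 84.48° from +131.53° passes through 180° before reaching -143.99°.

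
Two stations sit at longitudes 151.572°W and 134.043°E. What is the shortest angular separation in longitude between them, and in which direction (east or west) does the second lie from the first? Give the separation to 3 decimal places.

74.385° west

Raw difference: 134.043 − -151.572 = 285.615°.
Normalise into (−180°, 180°]: 285.615° − 360° = -74.385°.
Negative ⇒ the second point lies to the west; separation 74.385°.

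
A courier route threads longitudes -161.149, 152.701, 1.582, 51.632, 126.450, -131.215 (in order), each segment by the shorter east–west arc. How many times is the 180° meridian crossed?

2

Leg 1: -161.149° → +152.701°, shortest Δλ = -46.15° (west) — crosses 180°.
Leg 2: +152.701° → +1.582°, shortest Δλ = -151.119° (west) — does not cross 180°.
Leg 3: +1.582° → +51.632°, shortest Δλ = 50.05° (east) — does not cross 180°.
Leg 4: +51.632° → +126.450°, shortest Δλ = 74.818° (east) — does not cross 180°.
Leg 5: +126.450° → -131.215°, shortest Δλ = 102.335° (east) — crosses 180°.
Total crossings: 2.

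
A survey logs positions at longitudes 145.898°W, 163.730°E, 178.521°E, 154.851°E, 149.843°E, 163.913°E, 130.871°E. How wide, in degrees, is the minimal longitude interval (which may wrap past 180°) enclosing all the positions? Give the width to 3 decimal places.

83.231°

Sort the longitudes: -145.898°, +130.871°, +149.843°, +154.851°, +163.730°, +163.913°, +178.521°.
Eastward gaps between consecutive values (wrapping around): 276.769°, 18.972°, 5.008°, 8.879°, 0.183°, 14.608°, 35.581°.
Largest gap = 276.769° ⇒ minimal covering band is its complement: 360° − 276.769° = 83.231°.
Band runs from +130.871° eastward to -145.898°, crossing the antimeridian.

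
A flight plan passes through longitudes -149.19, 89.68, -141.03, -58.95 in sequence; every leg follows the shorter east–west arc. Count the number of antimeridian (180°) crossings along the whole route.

Leg 1: -149.19° → +89.68°, shortest Δλ = -121.13° (west) — crosses 180°.
Leg 2: +89.68° → -141.03°, shortest Δλ = 129.29° (east) — crosses 180°.
Leg 3: -141.03° → -58.95°, shortest Δλ = 82.08° (east) — does not cross 180°.
Total crossings: 2.

2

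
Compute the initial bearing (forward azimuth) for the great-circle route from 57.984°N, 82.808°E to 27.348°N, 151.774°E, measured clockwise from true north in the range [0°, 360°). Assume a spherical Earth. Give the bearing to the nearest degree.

92°

Δλ = 151.774 − 82.808 = 68.966°.
θ = atan2( sin Δλ · cos φ₂ , cos φ₁ · sin φ₂ − sin φ₁ · cos φ₂ · cos Δλ )
  = atan2(0.82905, -0.02677) = 91.849° → normalised to [0°, 360°): 91.849°.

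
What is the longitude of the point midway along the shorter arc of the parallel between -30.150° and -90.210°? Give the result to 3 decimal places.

Signed shortest Δλ from -30.150° to -90.210° is -60.060°.
Midpoint longitude = -30.150° + (-60.060°)/2 = -30.150° − 30.030° = -60.180°.

-60.180°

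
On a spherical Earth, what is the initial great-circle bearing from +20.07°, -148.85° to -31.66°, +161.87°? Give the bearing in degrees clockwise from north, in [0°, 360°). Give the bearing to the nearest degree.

Δλ = 161.87 − -148.85 = 310.72°; wrapped into (−180°, 180°]: -49.28°.
θ = atan2( sin Δλ · cos φ₂ , cos φ₁ · sin φ₂ − sin φ₁ · cos φ₂ · cos Δλ )
  = atan2(-0.64511, -0.68356) = -136.657° → normalised to [0°, 360°): 223.343°.

223°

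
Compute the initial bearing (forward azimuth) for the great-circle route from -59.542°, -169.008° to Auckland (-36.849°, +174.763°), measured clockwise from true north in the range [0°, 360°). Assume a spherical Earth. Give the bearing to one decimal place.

328.0°

Δλ = 174.763 − -169.008 = 343.771°; wrapped into (−180°, 180°]: -16.229°.
θ = atan2( sin Δλ · cos φ₂ , cos φ₁ · sin φ₂ − sin φ₁ · cos φ₂ · cos Δλ )
  = atan2(-0.22364, 0.35831) = -31.971° → normalised to [0°, 360°): 328.029°.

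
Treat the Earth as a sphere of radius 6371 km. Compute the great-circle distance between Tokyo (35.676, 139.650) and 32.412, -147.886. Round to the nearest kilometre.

6529 km

Δλ = -147.886 − 139.650 = -287.536°; wrapped into (−180°, 180°]: 72.464°.
Δφ = 32.412 − 35.676 = -3.264°.
a = sin²(Δφ/2) + cos φ₁ · cos φ₂ · sin²(Δλ/2) = 0.240387.
c = 2·atan2(√a, √(1−a)) = 1.02485 rad → d = 6371·c ≈ 6529.32 km.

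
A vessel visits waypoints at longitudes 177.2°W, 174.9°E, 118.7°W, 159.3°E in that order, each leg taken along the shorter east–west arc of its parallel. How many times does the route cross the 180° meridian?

3

Leg 1: -177.2° → +174.9°, shortest Δλ = -7.9° (west) — crosses 180°.
Leg 2: +174.9° → -118.7°, shortest Δλ = 66.4° (east) — crosses 180°.
Leg 3: -118.7° → +159.3°, shortest Δλ = -82.0° (west) — crosses 180°.
Total crossings: 3.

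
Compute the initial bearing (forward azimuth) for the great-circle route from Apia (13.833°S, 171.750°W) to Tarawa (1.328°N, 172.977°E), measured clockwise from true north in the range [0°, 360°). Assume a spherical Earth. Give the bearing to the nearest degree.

314°

Δλ = 172.977 − -171.750 = 344.727°; wrapped into (−180°, 180°]: -15.273°.
θ = atan2( sin Δλ · cos φ₂ , cos φ₁ · sin φ₂ − sin φ₁ · cos φ₂ · cos Δλ )
  = atan2(-0.26335, 0.25309) = -46.138° → normalised to [0°, 360°): 313.862°.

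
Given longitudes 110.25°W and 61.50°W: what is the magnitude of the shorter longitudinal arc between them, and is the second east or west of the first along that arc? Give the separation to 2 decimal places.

48.75° east

Raw difference: -61.50 − -110.25 = 48.75°.
Normalise into (−180°, 180°]: 48.75° stays 48.75°.
Positive ⇒ the second point lies to the east; separation 48.75°.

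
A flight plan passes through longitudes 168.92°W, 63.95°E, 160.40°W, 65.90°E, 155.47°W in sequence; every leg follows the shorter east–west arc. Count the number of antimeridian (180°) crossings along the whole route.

Leg 1: -168.92° → +63.95°, shortest Δλ = -127.13° (west) — crosses 180°.
Leg 2: +63.95° → -160.40°, shortest Δλ = 135.65° (east) — crosses 180°.
Leg 3: -160.40° → +65.90°, shortest Δλ = -133.7° (west) — crosses 180°.
Leg 4: +65.90° → -155.47°, shortest Δλ = 138.63° (east) — crosses 180°.
Total crossings: 4.

4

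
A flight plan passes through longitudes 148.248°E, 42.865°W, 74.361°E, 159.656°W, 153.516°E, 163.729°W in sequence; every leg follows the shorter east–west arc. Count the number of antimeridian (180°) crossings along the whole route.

4

Leg 1: +148.248° → -42.865°, shortest Δλ = 168.887° (east) — crosses 180°.
Leg 2: -42.865° → +74.361°, shortest Δλ = 117.226° (east) — does not cross 180°.
Leg 3: +74.361° → -159.656°, shortest Δλ = 125.983° (east) — crosses 180°.
Leg 4: -159.656° → +153.516°, shortest Δλ = -46.828° (west) — crosses 180°.
Leg 5: +153.516° → -163.729°, shortest Δλ = 42.755° (east) — crosses 180°.
Total crossings: 4.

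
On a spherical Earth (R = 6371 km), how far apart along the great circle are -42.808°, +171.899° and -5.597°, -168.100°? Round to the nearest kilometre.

Δλ = -168.100 − 171.899 = -339.999°; wrapped into (−180°, 180°]: 20.001°.
Δφ = -5.597 − -42.808 = 37.211°.
a = sin²(Δφ/2) + cos φ₁ · cos φ₂ · sin²(Δλ/2) = 0.123812.
c = 2·atan2(√a, √(1−a)) = 0.71913 rad → d = 6371·c ≈ 4581.60 km.

4582 km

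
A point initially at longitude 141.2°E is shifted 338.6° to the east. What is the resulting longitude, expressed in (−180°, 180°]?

Start at +141.2°; shift +338.6° → +479.8°.
+479.8° lies outside (−180°, 180°]; subtract 360° → +119.8°.

119.8°E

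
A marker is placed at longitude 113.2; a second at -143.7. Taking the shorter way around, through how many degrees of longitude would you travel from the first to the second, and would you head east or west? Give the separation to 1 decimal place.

103.1° east

Raw difference: -143.7 − 113.2 = -256.9°.
Normalise into (−180°, 180°]: -256.9° + 360° = 103.1°.
Positive ⇒ the second point lies to the east; separation 103.1°.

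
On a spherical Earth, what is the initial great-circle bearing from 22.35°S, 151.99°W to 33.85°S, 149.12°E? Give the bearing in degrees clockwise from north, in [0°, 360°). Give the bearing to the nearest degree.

Δλ = 149.12 − -151.99 = 301.11°; wrapped into (−180°, 180°]: -58.89°.
θ = atan2( sin Δλ · cos φ₂ , cos φ₁ · sin φ₂ − sin φ₁ · cos φ₂ · cos Δλ )
  = atan2(-0.71105, -0.35200) = -116.337° → normalised to [0°, 360°): 243.663°.

244°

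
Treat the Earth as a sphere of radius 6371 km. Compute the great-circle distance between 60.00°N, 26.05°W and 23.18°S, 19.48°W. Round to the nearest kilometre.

Δλ = -19.48 − -26.05 = 6.57°.
Δφ = -23.18 − 60.00 = -83.18°.
a = sin²(Δφ/2) + cos φ₁ · cos φ₂ · sin²(Δλ/2) = 0.442134.
c = 2·atan2(√a, √(1−a)) = 1.45480 rad → d = 6371·c ≈ 9268.56 km.

9269 km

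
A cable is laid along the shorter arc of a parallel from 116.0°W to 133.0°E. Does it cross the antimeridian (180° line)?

Naïve |133.0 − -116.0| = 249.0° > 180°, so the shorter arc goes the other way round — across 180°.
Signed shortest Δλ = ((133.0 − -116.0 + 180) mod 360) − 180 = -111.0°.
Going west by 111.0° from -116.0° passes through 180° before reaching +133.0°.

Yes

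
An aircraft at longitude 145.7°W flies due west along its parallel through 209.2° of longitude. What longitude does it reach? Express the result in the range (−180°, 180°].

5.1°E

Start at -145.7°; shift −209.2° → -354.9°.
-354.9° lies outside (−180°, 180°]; add 360° → +5.1°.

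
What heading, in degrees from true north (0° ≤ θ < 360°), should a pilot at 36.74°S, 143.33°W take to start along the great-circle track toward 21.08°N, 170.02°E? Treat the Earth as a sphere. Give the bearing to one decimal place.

314.7°

Δλ = 170.02 − -143.33 = 313.35°; wrapped into (−180°, 180°]: -46.65°.
θ = atan2( sin Δλ · cos φ₂ , cos φ₁ · sin φ₂ − sin φ₁ · cos φ₂ · cos Δλ )
  = atan2(-0.67851, 0.67137) = -45.303° → normalised to [0°, 360°): 314.697°.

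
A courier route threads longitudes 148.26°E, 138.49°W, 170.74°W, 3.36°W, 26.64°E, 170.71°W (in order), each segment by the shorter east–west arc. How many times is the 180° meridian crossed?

Leg 1: +148.26° → -138.49°, shortest Δλ = 73.25° (east) — crosses 180°.
Leg 2: -138.49° → -170.74°, shortest Δλ = -32.25° (west) — does not cross 180°.
Leg 3: -170.74° → -3.36°, shortest Δλ = 167.38° (east) — does not cross 180°.
Leg 4: -3.36° → +26.64°, shortest Δλ = 30.0° (east) — does not cross 180°.
Leg 5: +26.64° → -170.71°, shortest Δλ = 162.65° (east) — crosses 180°.
Total crossings: 2.

2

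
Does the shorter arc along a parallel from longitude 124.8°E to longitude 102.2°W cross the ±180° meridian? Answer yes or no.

Yes

Naïve |-102.2 − 124.8| = 227.0° > 180°, so the shorter arc goes the other way round — across 180°.
Signed shortest Δλ = ((-102.2 − 124.8 + 180) mod 360) − 180 = 133.0°.
Going east by 133.0° from +124.8° passes through 180° before reaching -102.2°.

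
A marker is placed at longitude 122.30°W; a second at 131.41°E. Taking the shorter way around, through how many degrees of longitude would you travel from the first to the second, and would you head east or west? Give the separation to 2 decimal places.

Raw difference: 131.41 − -122.30 = 253.71°.
Normalise into (−180°, 180°]: 253.71° − 360° = -106.29°.
Negative ⇒ the second point lies to the west; separation 106.29°.

106.29° west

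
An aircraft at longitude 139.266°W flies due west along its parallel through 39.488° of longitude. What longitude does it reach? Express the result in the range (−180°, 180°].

178.754°W

Start at -139.266°; shift −39.488° → -178.754°.
-178.754° already lies in (−180°, 180°].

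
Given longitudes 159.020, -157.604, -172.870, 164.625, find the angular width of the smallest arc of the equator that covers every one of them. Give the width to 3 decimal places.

Sort the longitudes: -172.870°, -157.604°, +159.020°, +164.625°.
Eastward gaps between consecutive values (wrapping around): 15.266°, 316.624°, 5.605°, 22.505°.
Largest gap = 316.624° ⇒ minimal covering band is its complement: 360° − 316.624° = 43.376°.
Band runs from +159.020° eastward to -157.604°, crossing the antimeridian.

43.376°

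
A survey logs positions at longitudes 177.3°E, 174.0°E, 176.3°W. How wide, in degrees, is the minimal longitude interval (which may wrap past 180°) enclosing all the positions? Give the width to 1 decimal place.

9.7°

Sort the longitudes: -176.3°, +174.0°, +177.3°.
Eastward gaps between consecutive values (wrapping around): 350.3°, 3.3°, 6.4°.
Largest gap = 350.3° ⇒ minimal covering band is its complement: 360° − 350.3° = 9.7°.
Band runs from +174.0° eastward to -176.3°, crossing the antimeridian.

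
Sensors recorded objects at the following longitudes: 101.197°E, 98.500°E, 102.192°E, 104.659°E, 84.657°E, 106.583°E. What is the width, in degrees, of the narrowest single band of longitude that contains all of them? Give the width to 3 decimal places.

Sort the longitudes: +84.657°, +98.500°, +101.197°, +102.192°, +104.659°, +106.583°.
Eastward gaps between consecutive values (wrapping around): 13.843°, 2.697°, 0.995°, 2.467°, 1.924°, 338.074°.
Largest gap = 338.074° ⇒ minimal covering band is its complement: 360° − 338.074° = 21.926°.
Band runs from +84.657° eastward to +106.583°.

21.926°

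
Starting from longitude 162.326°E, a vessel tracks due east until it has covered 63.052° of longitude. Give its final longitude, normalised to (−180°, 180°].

Start at +162.326°; shift +63.052° → +225.378°.
+225.378° lies outside (−180°, 180°]; subtract 360° → -134.622°.

134.622°W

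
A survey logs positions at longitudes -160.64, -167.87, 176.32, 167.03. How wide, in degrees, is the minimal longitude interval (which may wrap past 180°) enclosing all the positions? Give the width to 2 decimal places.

32.33°

Sort the longitudes: -167.87°, -160.64°, +167.03°, +176.32°.
Eastward gaps between consecutive values (wrapping around): 7.23°, 327.67°, 9.29°, 15.81°.
Largest gap = 327.67° ⇒ minimal covering band is its complement: 360° − 327.67° = 32.33°.
Band runs from +167.03° eastward to -160.64°, crossing the antimeridian.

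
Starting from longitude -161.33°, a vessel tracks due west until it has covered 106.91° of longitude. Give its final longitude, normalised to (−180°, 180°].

Start at -161.33°; shift −106.91° → -268.24°.
-268.24° lies outside (−180°, 180°]; add 360° → +91.76°.

+91.76°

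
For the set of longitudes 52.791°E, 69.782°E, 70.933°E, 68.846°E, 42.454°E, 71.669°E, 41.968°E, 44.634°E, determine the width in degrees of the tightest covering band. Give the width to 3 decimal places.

29.701°

Sort the longitudes: +41.968°, +42.454°, +44.634°, +52.791°, +68.846°, +69.782°, +70.933°, +71.669°.
Eastward gaps between consecutive values (wrapping around): 0.486°, 2.180°, 8.157°, 16.055°, 0.936°, 1.151°, 0.736°, 330.299°.
Largest gap = 330.299° ⇒ minimal covering band is its complement: 360° − 330.299° = 29.701°.
Band runs from +41.968° eastward to +71.669°.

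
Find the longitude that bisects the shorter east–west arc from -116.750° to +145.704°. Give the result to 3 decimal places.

-165.523°

Signed shortest Δλ from -116.750° to +145.704° is -97.546°.
Midpoint longitude = -116.750° + (-97.546°)/2 = -116.750° − 48.773° = -165.523°.
(The naïve average (-116.750 + +145.704)/2 = 14.477° is on the wrong side of the globe.)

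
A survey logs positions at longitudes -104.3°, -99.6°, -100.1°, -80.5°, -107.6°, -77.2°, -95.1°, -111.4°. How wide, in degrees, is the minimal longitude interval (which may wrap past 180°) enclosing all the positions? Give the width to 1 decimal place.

34.2°

Sort the longitudes: -111.4°, -107.6°, -104.3°, -100.1°, -99.6°, -95.1°, -80.5°, -77.2°.
Eastward gaps between consecutive values (wrapping around): 3.8°, 3.3°, 4.2°, 0.5°, 4.5°, 14.6°, 3.3°, 325.8°.
Largest gap = 325.8° ⇒ minimal covering band is its complement: 360° − 325.8° = 34.2°.
Band runs from -111.4° eastward to -77.2°.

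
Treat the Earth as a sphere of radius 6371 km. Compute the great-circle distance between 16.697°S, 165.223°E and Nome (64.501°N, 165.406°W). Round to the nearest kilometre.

Δλ = -165.406 − 165.223 = -330.629°; wrapped into (−180°, 180°]: 29.371°.
Δφ = 64.501 − -16.697 = 81.198°.
a = sin²(Δφ/2) + cos φ₁ · cos φ₂ · sin²(Δλ/2) = 0.449991.
c = 2·atan2(√a, √(1−a)) = 1.47061 rad → d = 6371·c ≈ 9369.26 km.

9369 km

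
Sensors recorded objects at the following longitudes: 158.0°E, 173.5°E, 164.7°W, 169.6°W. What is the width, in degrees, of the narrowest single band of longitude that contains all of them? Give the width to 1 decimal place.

37.3°

Sort the longitudes: -169.6°, -164.7°, +158.0°, +173.5°.
Eastward gaps between consecutive values (wrapping around): 4.9°, 322.7°, 15.5°, 16.9°.
Largest gap = 322.7° ⇒ minimal covering band is its complement: 360° − 322.7° = 37.3°.
Band runs from +158.0° eastward to -164.7°, crossing the antimeridian.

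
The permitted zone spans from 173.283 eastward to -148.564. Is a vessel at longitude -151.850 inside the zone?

Yes

Band width going east from +173.283° to -148.564°: ((-148.564 − 173.283) mod 360) = 38.153°.
Offset of -151.850° east of the west edge: ((-151.850 − 173.283) mod 360) = 34.867°.
34.867° ≤ 38.153° ⇒ inside.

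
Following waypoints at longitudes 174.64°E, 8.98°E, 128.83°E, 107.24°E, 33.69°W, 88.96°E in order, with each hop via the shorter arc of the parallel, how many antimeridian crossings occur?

0

Leg 1: +174.64° → +8.98°, shortest Δλ = -165.66° (west) — does not cross 180°.
Leg 2: +8.98° → +128.83°, shortest Δλ = 119.85° (east) — does not cross 180°.
Leg 3: +128.83° → +107.24°, shortest Δλ = -21.59° (west) — does not cross 180°.
Leg 4: +107.24° → -33.69°, shortest Δλ = -140.93° (west) — does not cross 180°.
Leg 5: -33.69° → +88.96°, shortest Δλ = 122.65° (east) — does not cross 180°.
Total crossings: 0.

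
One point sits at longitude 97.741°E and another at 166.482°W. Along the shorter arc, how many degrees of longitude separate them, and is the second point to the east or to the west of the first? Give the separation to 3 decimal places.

95.777° east

Raw difference: -166.482 − 97.741 = -264.223°.
Normalise into (−180°, 180°]: -264.223° + 360° = 95.777°.
Positive ⇒ the second point lies to the east; separation 95.777°.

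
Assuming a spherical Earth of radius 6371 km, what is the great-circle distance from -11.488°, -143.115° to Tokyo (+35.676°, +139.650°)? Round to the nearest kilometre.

9627 km

Δλ = 139.650 − -143.115 = 282.765°; wrapped into (−180°, 180°]: -77.235°.
Δφ = 35.676 − -11.488 = 47.164°.
a = sin²(Δφ/2) + cos φ₁ · cos φ₂ · sin²(Δλ/2) = 0.470131.
c = 2·atan2(√a, √(1−a)) = 1.51102 rad → d = 6371·c ≈ 9626.72 km.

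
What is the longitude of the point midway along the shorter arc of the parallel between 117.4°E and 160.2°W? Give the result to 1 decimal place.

158.6°E

Signed shortest Δλ from +117.4° to -160.2° is +82.4°.
Midpoint longitude = +117.4° + (+82.4°)/2 = +117.4° + 41.2° = +158.6°.
(The naïve average (+117.4 + -160.2)/2 = -21.4° is on the wrong side of the globe.)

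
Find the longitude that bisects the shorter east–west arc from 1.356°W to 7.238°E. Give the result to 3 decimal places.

2.941°E

Signed shortest Δλ from -1.356° to +7.238° is +8.594°.
Midpoint longitude = -1.356° + (+8.594°)/2 = -1.356° + 4.297° = +2.941°.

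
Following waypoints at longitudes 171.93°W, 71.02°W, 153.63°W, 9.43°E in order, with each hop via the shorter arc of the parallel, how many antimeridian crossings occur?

Leg 1: -171.93° → -71.02°, shortest Δλ = 100.91° (east) — does not cross 180°.
Leg 2: -71.02° → -153.63°, shortest Δλ = -82.61° (west) — does not cross 180°.
Leg 3: -153.63° → +9.43°, shortest Δλ = 163.06° (east) — does not cross 180°.
Total crossings: 0.

0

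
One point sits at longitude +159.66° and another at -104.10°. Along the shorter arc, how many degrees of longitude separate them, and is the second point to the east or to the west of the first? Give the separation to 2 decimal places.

Raw difference: -104.10 − 159.66 = -263.76°.
Normalise into (−180°, 180°]: -263.76° + 360° = 96.24°.
Positive ⇒ the second point lies to the east; separation 96.24°.

96.24° east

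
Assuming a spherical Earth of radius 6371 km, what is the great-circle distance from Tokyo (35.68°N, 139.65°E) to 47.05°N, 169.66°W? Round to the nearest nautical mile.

2339 nmi

Δλ = -169.66 − 139.65 = -309.31°; wrapped into (−180°, 180°]: 50.69°.
Δφ = 47.05 − 35.68 = 11.37°.
a = sin²(Δφ/2) + cos φ₁ · cos φ₂ · sin²(Δλ/2) = 0.111230.
c = 2·atan2(√a, √(1−a)) = 0.68005 rad → d = 6371·c ≈ 4332.61 km ≈ 2339.42 nmi.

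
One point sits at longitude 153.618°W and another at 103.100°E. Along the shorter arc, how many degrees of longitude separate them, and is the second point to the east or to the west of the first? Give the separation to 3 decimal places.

Raw difference: 103.100 − -153.618 = 256.718°.
Normalise into (−180°, 180°]: 256.718° − 360° = -103.282°.
Negative ⇒ the second point lies to the west; separation 103.282°.

103.282° west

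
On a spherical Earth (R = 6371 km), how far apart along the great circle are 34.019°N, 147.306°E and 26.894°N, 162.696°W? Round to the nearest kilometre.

4810 km

Δλ = -162.696 − 147.306 = -310.002°; wrapped into (−180°, 180°]: 49.998°.
Δφ = 26.894 − 34.019 = -7.125°.
a = sin²(Δφ/2) + cos φ₁ · cos φ₂ · sin²(Δλ/2) = 0.135878.
c = 2·atan2(√a, √(1−a)) = 0.75504 rad → d = 6371·c ≈ 4810.36 km.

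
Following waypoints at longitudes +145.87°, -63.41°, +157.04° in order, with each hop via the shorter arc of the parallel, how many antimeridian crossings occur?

2

Leg 1: +145.87° → -63.41°, shortest Δλ = 150.72° (east) — crosses 180°.
Leg 2: -63.41° → +157.04°, shortest Δλ = -139.55° (west) — crosses 180°.
Total crossings: 2.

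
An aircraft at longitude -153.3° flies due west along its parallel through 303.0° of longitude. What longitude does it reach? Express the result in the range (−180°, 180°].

Start at -153.3°; shift −303.0° → -456.3°.
-456.3° lies outside (−180°, 180°]; add 360° → -96.3°.

-96.3°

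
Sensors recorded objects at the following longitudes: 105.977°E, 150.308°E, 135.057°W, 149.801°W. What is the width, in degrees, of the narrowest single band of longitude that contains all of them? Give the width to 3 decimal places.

Sort the longitudes: -149.801°, -135.057°, +105.977°, +150.308°.
Eastward gaps between consecutive values (wrapping around): 14.744°, 241.034°, 44.331°, 59.891°.
Largest gap = 241.034° ⇒ minimal covering band is its complement: 360° − 241.034° = 118.966°.
Band runs from +105.977° eastward to -135.057°, crossing the antimeridian.

118.966°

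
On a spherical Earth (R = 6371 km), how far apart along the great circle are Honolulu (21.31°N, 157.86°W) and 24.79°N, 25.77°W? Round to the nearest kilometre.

Δλ = -25.77 − -157.86 = 132.09°.
Δφ = 24.79 − 21.31 = 3.48°.
a = sin²(Δφ/2) + cos φ₁ · cos φ₂ · sin²(Δλ/2) = 0.707273.
c = 2·atan2(√a, √(1−a)) = 1.99824 rad → d = 6371·c ≈ 12730.79 km.

12731 km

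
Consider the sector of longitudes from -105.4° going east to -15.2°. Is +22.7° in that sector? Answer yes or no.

No

Band width going east from -105.4° to -15.2°: ((-15.2 − -105.4) mod 360) = 90.2°.
Offset of +22.7° east of the west edge: ((22.7 − -105.4) mod 360) = 128.1°.
128.1° > 90.2° ⇒ outside.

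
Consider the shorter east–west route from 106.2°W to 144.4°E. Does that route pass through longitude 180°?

Naïve |144.4 − -106.2| = 250.6° > 180°, so the shorter arc goes the other way round — across 180°.
Signed shortest Δλ = ((144.4 − -106.2 + 180) mod 360) − 180 = -109.4°.
Going west by 109.4° from -106.2° passes through 180° before reaching +144.4°.

Yes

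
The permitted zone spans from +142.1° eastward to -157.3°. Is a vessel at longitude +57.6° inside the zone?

Band width going east from +142.1° to -157.3°: ((-157.3 − 142.1) mod 360) = 60.6°.
Offset of +57.6° east of the west edge: ((57.6 − 142.1) mod 360) = 275.5°.
275.5° > 60.6° ⇒ outside.

No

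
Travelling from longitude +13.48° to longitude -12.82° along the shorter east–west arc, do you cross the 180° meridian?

Signed shortest Δλ = ((-12.82 − 13.48 + 180) mod 360) − 180 = -26.3°.
Going west by 26.3° from +13.48° reaches -12.82° without touching 180°.

No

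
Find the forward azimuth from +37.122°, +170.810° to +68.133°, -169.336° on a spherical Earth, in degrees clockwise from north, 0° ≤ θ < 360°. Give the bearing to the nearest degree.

13°

Δλ = -169.336 − 170.810 = -340.146°; wrapped into (−180°, 180°]: 19.854°.
θ = atan2( sin Δλ · cos φ₂ , cos φ₁ · sin φ₂ − sin φ₁ · cos φ₂ · cos Δλ )
  = atan2(0.12649, 0.52856) = 13.459° → normalised to [0°, 360°): 13.459°.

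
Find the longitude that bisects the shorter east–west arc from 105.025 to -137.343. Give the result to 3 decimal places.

+163.841°

Signed shortest Δλ from +105.025° to -137.343° is +117.632°.
Midpoint longitude = +105.025° + (+117.632°)/2 = +105.025° + 58.816° = +163.841°.
(The naïve average (+105.025 + -137.343)/2 = -16.159° is on the wrong side of the globe.)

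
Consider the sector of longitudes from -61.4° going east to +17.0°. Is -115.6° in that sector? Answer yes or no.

Band width going east from -61.4° to +17.0°: ((17.0 − -61.4) mod 360) = 78.4°.
Offset of -115.6° east of the west edge: ((-115.6 − -61.4) mod 360) = 305.8°.
305.8° > 78.4° ⇒ outside.

No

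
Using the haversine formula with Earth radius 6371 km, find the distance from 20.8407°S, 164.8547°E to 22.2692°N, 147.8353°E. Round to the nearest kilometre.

5137 km

Δλ = 147.8353 − 164.8547 = -17.0194°.
Δφ = 22.2692 − -20.8407 = 43.1099°.
a = sin²(Δφ/2) + cos φ₁ · cos φ₂ · sin²(Δλ/2) = 0.153916.
c = 2·atan2(√a, √(1−a)) = 0.80631 rad → d = 6371·c ≈ 5136.99 km.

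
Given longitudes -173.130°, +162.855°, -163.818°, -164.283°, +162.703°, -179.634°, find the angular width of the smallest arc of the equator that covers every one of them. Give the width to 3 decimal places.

Sort the longitudes: -179.634°, -173.130°, -164.283°, -163.818°, +162.703°, +162.855°.
Eastward gaps between consecutive values (wrapping around): 6.504°, 8.847°, 0.465°, 326.521°, 0.152°, 17.511°.
Largest gap = 326.521° ⇒ minimal covering band is its complement: 360° − 326.521° = 33.479°.
Band runs from +162.703° eastward to -163.818°, crossing the antimeridian.

33.479°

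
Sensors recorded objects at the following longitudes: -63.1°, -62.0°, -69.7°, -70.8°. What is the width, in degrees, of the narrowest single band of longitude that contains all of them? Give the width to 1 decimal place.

8.8°

Sort the longitudes: -70.8°, -69.7°, -63.1°, -62.0°.
Eastward gaps between consecutive values (wrapping around): 1.1°, 6.6°, 1.1°, 351.2°.
Largest gap = 351.2° ⇒ minimal covering band is its complement: 360° − 351.2° = 8.8°.
Band runs from -70.8° eastward to -62.0°.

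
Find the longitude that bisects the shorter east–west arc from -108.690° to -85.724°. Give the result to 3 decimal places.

Signed shortest Δλ from -108.690° to -85.724° is +22.966°.
Midpoint longitude = -108.690° + (+22.966°)/2 = -108.690° + 11.483° = -97.207°.

-97.207°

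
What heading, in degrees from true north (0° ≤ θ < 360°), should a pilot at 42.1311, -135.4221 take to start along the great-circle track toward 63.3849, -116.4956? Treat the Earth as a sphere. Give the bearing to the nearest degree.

Δλ = -116.4956 − -135.4221 = 18.9265°.
θ = atan2( sin Δλ · cos φ₂ , cos φ₁ · sin φ₂ − sin φ₁ · cos φ₂ · cos Δλ )
  = atan2(0.14531, 0.37875) = 20.990° → normalised to [0°, 360°): 20.990°.

21°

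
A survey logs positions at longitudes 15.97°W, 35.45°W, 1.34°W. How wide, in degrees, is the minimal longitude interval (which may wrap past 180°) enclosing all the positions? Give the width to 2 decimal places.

34.11°

Sort the longitudes: -35.45°, -15.97°, -1.34°.
Eastward gaps between consecutive values (wrapping around): 19.48°, 14.63°, 325.89°.
Largest gap = 325.89° ⇒ minimal covering band is its complement: 360° − 325.89° = 34.11°.
Band runs from -35.45° eastward to -1.34°.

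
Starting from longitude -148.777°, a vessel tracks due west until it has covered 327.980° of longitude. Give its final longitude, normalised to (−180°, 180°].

Start at -148.777°; shift −327.980° → -476.757°.
-476.757° lies outside (−180°, 180°]; add 360° → -116.757°.

-116.757°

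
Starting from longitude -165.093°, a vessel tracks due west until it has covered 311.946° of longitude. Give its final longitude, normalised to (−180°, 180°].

Start at -165.093°; shift −311.946° → -477.039°.
-477.039° lies outside (−180°, 180°]; add 360° → -117.039°.

-117.039°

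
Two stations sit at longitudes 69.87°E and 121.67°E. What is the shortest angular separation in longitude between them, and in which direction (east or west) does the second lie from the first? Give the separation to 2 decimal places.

Raw difference: 121.67 − 69.87 = 51.8°.
Normalise into (−180°, 180°]: 51.8° stays 51.8°.
Positive ⇒ the second point lies to the east; separation 51.80°.

51.80° east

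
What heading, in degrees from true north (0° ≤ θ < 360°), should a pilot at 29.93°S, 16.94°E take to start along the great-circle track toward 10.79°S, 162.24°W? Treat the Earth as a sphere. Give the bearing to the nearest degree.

181°

Δλ = -162.24 − 16.94 = -179.18°.
θ = atan2( sin Δλ · cos φ₂ , cos φ₁ · sin φ₂ − sin φ₁ · cos φ₂ · cos Δλ )
  = atan2(-0.01406, -0.65231) = -178.765° → normalised to [0°, 360°): 181.235°.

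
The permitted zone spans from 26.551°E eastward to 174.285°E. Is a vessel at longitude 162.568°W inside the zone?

Band width going east from +26.551° to +174.285°: ((174.285 − 26.551) mod 360) = 147.734°.
Offset of -162.568° east of the west edge: ((-162.568 − 26.551) mod 360) = 170.881°.
170.881° > 147.734° ⇒ outside.

No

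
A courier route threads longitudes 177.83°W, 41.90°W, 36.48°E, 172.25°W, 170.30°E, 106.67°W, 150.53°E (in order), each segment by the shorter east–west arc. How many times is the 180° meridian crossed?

4

Leg 1: -177.83° → -41.90°, shortest Δλ = 135.93° (east) — does not cross 180°.
Leg 2: -41.90° → +36.48°, shortest Δλ = 78.38° (east) — does not cross 180°.
Leg 3: +36.48° → -172.25°, shortest Δλ = 151.27° (east) — crosses 180°.
Leg 4: -172.25° → +170.30°, shortest Δλ = -17.45° (west) — crosses 180°.
Leg 5: +170.30° → -106.67°, shortest Δλ = 83.03° (east) — crosses 180°.
Leg 6: -106.67° → +150.53°, shortest Δλ = -102.8° (west) — crosses 180°.
Total crossings: 4.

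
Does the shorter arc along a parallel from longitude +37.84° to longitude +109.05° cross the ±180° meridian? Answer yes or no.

No

Signed shortest Δλ = ((109.05 − 37.84 + 180) mod 360) − 180 = 71.21°.
Going east by 71.21° from +37.84° reaches +109.05° without touching 180°.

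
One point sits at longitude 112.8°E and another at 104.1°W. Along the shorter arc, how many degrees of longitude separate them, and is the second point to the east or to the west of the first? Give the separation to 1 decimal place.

Raw difference: -104.1 − 112.8 = -216.9°.
Normalise into (−180°, 180°]: -216.9° + 360° = 143.1°.
Positive ⇒ the second point lies to the east; separation 143.1°.

143.1° east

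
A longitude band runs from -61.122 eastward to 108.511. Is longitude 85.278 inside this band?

Band width going east from -61.122° to +108.511°: ((108.511 − -61.122) mod 360) = 169.633°.
Offset of +85.278° east of the west edge: ((85.278 − -61.122) mod 360) = 146.400°.
146.400° ≤ 169.633° ⇒ inside.

Yes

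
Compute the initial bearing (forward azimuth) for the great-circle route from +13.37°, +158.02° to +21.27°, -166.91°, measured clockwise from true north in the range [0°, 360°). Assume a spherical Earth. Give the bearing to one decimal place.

71.7°

Δλ = -166.91 − 158.02 = -324.93°; wrapped into (−180°, 180°]: 35.07°.
θ = atan2( sin Δλ · cos φ₂ , cos φ₁ · sin φ₂ − sin φ₁ · cos φ₂ · cos Δλ )
  = atan2(0.53544, 0.17657) = 71.749° → normalised to [0°, 360°): 71.749°.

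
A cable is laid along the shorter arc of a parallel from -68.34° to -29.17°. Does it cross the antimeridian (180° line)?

Signed shortest Δλ = ((-29.17 − -68.34 + 180) mod 360) − 180 = 39.17°.
Going east by 39.17° from -68.34° reaches -29.17° without touching 180°.

No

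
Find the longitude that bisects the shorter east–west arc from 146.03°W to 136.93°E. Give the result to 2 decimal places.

Signed shortest Δλ from -146.03° to +136.93° is -77.04°.
Midpoint longitude = -146.03° + (-77.04°)/2 = -146.03° − 38.52° = -184.55°.
Normalise into (−180°, 180°]: +175.45°.
(The naïve average (-146.03 + +136.93)/2 = -4.55° is on the wrong side of the globe.)

175.45°E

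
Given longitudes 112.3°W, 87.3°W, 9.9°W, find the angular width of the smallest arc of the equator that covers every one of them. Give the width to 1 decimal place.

102.4°

Sort the longitudes: -112.3°, -87.3°, -9.9°.
Eastward gaps between consecutive values (wrapping around): 25.0°, 77.4°, 257.6°.
Largest gap = 257.6° ⇒ minimal covering band is its complement: 360° − 257.6° = 102.4°.
Band runs from -112.3° eastward to -9.9°.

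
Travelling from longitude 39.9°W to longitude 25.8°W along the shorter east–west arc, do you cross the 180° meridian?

No

Signed shortest Δλ = ((-25.8 − -39.9 + 180) mod 360) − 180 = 14.1°.
Going east by 14.1° from -39.9° reaches -25.8° without touching 180°.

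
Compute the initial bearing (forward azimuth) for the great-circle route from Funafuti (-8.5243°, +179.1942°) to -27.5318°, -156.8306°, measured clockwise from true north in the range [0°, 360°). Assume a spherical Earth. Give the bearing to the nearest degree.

133°

Δλ = -156.8306 − 179.1942 = -336.0248°; wrapped into (−180°, 180°]: 23.9752°.
θ = atan2( sin Δλ · cos φ₂ , cos φ₁ · sin φ₂ − sin φ₁ · cos φ₂ · cos Δλ )
  = atan2(0.36032, -0.33703) = 133.087° → normalised to [0°, 360°): 133.087°.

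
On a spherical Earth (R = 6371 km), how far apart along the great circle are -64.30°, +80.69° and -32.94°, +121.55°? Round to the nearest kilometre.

4456 km

Δλ = 121.55 − 80.69 = 40.86°.
Δφ = -32.94 − -64.30 = 31.36°.
a = sin²(Δφ/2) + cos φ₁ · cos φ₂ · sin²(Δλ/2) = 0.117388.
c = 2·atan2(√a, √(1−a)) = 0.69941 rad → d = 6371·c ≈ 4455.91 km.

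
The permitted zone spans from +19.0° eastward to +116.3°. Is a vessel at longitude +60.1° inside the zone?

Band width going east from +19.0° to +116.3°: ((116.3 − 19.0) mod 360) = 97.3°.
Offset of +60.1° east of the west edge: ((60.1 − 19.0) mod 360) = 41.1°.
41.1° ≤ 97.3° ⇒ inside.

Yes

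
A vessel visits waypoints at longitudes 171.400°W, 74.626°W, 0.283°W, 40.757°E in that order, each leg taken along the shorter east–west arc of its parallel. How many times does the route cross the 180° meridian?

Leg 1: -171.400° → -74.626°, shortest Δλ = 96.774° (east) — does not cross 180°.
Leg 2: -74.626° → -0.283°, shortest Δλ = 74.343° (east) — does not cross 180°.
Leg 3: -0.283° → +40.757°, shortest Δλ = 41.04° (east) — does not cross 180°.
Total crossings: 0.

0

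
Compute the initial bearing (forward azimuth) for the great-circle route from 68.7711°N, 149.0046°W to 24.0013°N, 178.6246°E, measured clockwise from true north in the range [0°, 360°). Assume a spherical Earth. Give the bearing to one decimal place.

220.5°

Δλ = 178.6246 − -149.0046 = 327.6292°; wrapped into (−180°, 180°]: -32.3708°.
θ = atan2( sin Δλ · cos φ₂ , cos φ₁ · sin φ₂ − sin φ₁ · cos φ₂ · cos Δλ )
  = atan2(-0.48910, -0.57193) = -139.464° → normalised to [0°, 360°): 220.536°.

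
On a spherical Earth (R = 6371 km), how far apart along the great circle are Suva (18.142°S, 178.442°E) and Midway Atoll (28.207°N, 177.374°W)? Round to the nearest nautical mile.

Δλ = -177.374 − 178.442 = -355.816°; wrapped into (−180°, 180°]: 4.184°.
Δφ = 28.207 − -18.142 = 46.349°.
a = sin²(Δφ/2) + cos φ₁ · cos φ₂ · sin²(Δλ/2) = 0.155984.
c = 2·atan2(√a, √(1−a)) = 0.81202 rad → d = 6371·c ≈ 5173.40 km ≈ 2793.41 nmi.

2793 nmi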